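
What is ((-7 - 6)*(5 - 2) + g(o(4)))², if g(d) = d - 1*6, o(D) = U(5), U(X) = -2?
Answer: 2209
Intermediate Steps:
o(D) = -2
g(d) = -6 + d (g(d) = d - 6 = -6 + d)
((-7 - 6)*(5 - 2) + g(o(4)))² = ((-7 - 6)*(5 - 2) + (-6 - 2))² = (-13*3 - 8)² = (-39 - 8)² = (-47)² = 2209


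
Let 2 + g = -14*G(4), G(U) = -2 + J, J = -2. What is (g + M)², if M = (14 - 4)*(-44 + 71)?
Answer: 104976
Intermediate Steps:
G(U) = -4 (G(U) = -2 - 2 = -4)
g = 54 (g = -2 - 14*(-4) = -2 + 56 = 54)
M = 270 (M = 10*27 = 270)
(g + M)² = (54 + 270)² = 324² = 104976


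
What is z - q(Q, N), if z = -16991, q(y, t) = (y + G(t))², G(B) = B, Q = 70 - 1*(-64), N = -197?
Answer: -20960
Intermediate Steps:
Q = 134 (Q = 70 + 64 = 134)
q(y, t) = (t + y)² (q(y, t) = (y + t)² = (t + y)²)
z - q(Q, N) = -16991 - (-197 + 134)² = -16991 - 1*(-63)² = -16991 - 1*3969 = -16991 - 3969 = -20960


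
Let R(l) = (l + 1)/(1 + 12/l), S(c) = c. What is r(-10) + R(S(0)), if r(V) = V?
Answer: -10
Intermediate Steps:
R(l) = (1 + l)/(1 + 12/l)
r(-10) + R(S(0)) = -10 + 0*(1 + 0)/(12 + 0) = -10 + 0*1/12 = -10 + 0*(1/12)*1 = -10 + 0 = -10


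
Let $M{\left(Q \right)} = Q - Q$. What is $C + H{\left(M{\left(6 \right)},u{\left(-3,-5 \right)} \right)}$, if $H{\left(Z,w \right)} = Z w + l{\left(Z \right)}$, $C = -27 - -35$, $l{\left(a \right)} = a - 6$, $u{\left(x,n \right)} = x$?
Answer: $2$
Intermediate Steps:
$M{\left(Q \right)} = 0$
$l{\left(a \right)} = -6 + a$ ($l{\left(a \right)} = a - 6 = -6 + a$)
$C = 8$ ($C = -27 + 35 = 8$)
$H{\left(Z,w \right)} = -6 + Z + Z w$ ($H{\left(Z,w \right)} = Z w + \left(-6 + Z\right) = -6 + Z + Z w$)
$C + H{\left(M{\left(6 \right)},u{\left(-3,-5 \right)} \right)} = 8 + \left(-6 + 0 + 0 \left(-3\right)\right) = 8 + \left(-6 + 0 + 0\right) = 8 - 6 = 2$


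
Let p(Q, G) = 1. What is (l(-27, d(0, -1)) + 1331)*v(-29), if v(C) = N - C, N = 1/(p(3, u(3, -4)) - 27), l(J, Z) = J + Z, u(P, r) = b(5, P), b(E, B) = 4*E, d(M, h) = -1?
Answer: 981159/26 ≈ 37737.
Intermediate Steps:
u(P, r) = 20 (u(P, r) = 4*5 = 20)
N = -1/26 (N = 1/(1 - 27) = 1/(-26) = -1/26 ≈ -0.038462)
v(C) = -1/26 - C
(l(-27, d(0, -1)) + 1331)*v(-29) = ((-27 - 1) + 1331)*(-1/26 - 1*(-29)) = (-28 + 1331)*(-1/26 + 29) = 1303*(753/26) = 981159/26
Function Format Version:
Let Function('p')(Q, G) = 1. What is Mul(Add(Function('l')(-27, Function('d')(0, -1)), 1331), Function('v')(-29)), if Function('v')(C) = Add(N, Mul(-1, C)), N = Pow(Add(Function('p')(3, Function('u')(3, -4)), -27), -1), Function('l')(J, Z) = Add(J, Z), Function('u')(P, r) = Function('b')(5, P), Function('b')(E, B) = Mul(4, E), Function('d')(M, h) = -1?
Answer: Rational(981159, 26) ≈ 37737.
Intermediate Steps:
Function('u')(P, r) = 20 (Function('u')(P, r) = Mul(4, 5) = 20)
N = Rational(-1, 26) (N = Pow(Add(1, -27), -1) = Pow(-26, -1) = Rational(-1, 26) ≈ -0.038462)
Function('v')(C) = Add(Rational(-1, 26), Mul(-1, C))
Mul(Add(Function('l')(-27, Function('d')(0, -1)), 1331), Function('v')(-29)) = Mul(Add(Add(-27, -1), 1331), Add(Rational(-1, 26), Mul(-1, -29))) = Mul(Add(-28, 1331), Add(Rational(-1, 26), 29)) = Mul(1303, Rational(753, 26)) = Rational(981159, 26)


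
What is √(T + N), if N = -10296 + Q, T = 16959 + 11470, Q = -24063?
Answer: I*√5930 ≈ 77.006*I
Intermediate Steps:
T = 28429
N = -34359 (N = -10296 - 24063 = -34359)
√(T + N) = √(28429 - 34359) = √(-5930) = I*√5930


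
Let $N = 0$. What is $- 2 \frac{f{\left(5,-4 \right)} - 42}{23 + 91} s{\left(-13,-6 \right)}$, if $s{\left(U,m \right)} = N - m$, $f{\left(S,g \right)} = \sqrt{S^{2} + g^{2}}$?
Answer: $\frac{84}{19} - \frac{2 \sqrt{41}}{19} \approx 3.747$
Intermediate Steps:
$s{\left(U,m \right)} = - m$ ($s{\left(U,m \right)} = 0 - m = - m$)
$- 2 \frac{f{\left(5,-4 \right)} - 42}{23 + 91} s{\left(-13,-6 \right)} = - 2 \frac{\sqrt{5^{2} + \left(-4\right)^{2}} - 42}{23 + 91} \left(\left(-1\right) \left(-6\right)\right) = - 2 \frac{\sqrt{25 + 16} - 42}{114} \cdot 6 = - 2 \left(\sqrt{41} - 42\right) \frac{1}{114} \cdot 6 = - 2 \left(-42 + \sqrt{41}\right) \frac{1}{114} \cdot 6 = - 2 \left(- \frac{7}{19} + \frac{\sqrt{41}}{114}\right) 6 = \left(\frac{14}{19} - \frac{\sqrt{41}}{57}\right) 6 = \frac{84}{19} - \frac{2 \sqrt{41}}{19}$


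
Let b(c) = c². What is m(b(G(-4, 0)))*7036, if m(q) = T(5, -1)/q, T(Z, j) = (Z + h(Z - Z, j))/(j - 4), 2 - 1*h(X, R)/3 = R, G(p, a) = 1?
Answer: -98504/5 ≈ -19701.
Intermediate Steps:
h(X, R) = 6 - 3*R
T(Z, j) = (6 + Z - 3*j)/(-4 + j) (T(Z, j) = (Z + (6 - 3*j))/(j - 4) = (6 + Z - 3*j)/(-4 + j))
m(q) = -14/(5*q) (m(q) = ((6 + 5 - 3*(-1))/(-4 - 1))/q = ((6 + 5 + 3)/(-5))/q = (-⅕*14)/q = -14/(5*q))
m(b(G(-4, 0)))*7036 = -14/(5*(1²))*7036 = -14/5/1*7036 = -14/5*1*7036 = -14/5*7036 = -98504/5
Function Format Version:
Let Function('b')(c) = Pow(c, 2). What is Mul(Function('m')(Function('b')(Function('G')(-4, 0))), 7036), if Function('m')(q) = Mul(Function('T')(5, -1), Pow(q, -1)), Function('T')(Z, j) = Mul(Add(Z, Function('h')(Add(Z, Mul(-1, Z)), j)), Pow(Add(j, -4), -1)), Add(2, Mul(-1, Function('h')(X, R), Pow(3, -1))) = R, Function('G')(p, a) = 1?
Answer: Rational(-98504, 5) ≈ -19701.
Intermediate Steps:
Function('h')(X, R) = Add(6, Mul(-3, R))
Function('T')(Z, j) = Mul(Pow(Add(-4, j), -1), Add(6, Z, Mul(-3, j))) (Function('T')(Z, j) = Mul(Add(Z, Add(6, Mul(-3, j))), Pow(Add(j, -4), -1)) = Mul(Add(6, Z, Mul(-3, j)), Pow(Add(-4, j), -1)) = Mul(Pow(Add(-4, j), -1), Add(6, Z, Mul(-3, j))))
Function('m')(q) = Mul(Rational(-14, 5), Pow(q, -1)) (Function('m')(q) = Mul(Mul(Pow(Add(-4, -1), -1), Add(6, 5, Mul(-3, -1))), Pow(q, -1)) = Mul(Mul(Pow(-5, -1), Add(6, 5, 3)), Pow(q, -1)) = Mul(Mul(Rational(-1, 5), 14), Pow(q, -1)) = Mul(Rational(-14, 5), Pow(q, -1)))
Mul(Function('m')(Function('b')(Function('G')(-4, 0))), 7036) = Mul(Mul(Rational(-14, 5), Pow(Pow(1, 2), -1)), 7036) = Mul(Mul(Rational(-14, 5), Pow(1, -1)), 7036) = Mul(Mul(Rational(-14, 5), 1), 7036) = Mul(Rational(-14, 5), 7036) = Rational(-98504, 5)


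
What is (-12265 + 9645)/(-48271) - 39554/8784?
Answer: -943148527/212006232 ≈ -4.4487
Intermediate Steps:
(-12265 + 9645)/(-48271) - 39554/8784 = -2620*(-1/48271) - 39554*1/8784 = 2620/48271 - 19777/4392 = -943148527/212006232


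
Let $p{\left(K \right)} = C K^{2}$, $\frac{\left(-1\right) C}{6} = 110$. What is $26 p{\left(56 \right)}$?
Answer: $-53813760$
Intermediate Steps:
$C = -660$ ($C = \left(-6\right) 110 = -660$)
$p{\left(K \right)} = - 660 K^{2}$
$26 p{\left(56 \right)} = 26 \left(- 660 \cdot 56^{2}\right) = 26 \left(\left(-660\right) 3136\right) = 26 \left(-2069760\right) = -53813760$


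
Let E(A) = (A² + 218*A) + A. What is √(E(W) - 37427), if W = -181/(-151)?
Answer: I*√847354777/151 ≈ 192.78*I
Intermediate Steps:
W = 181/151 (W = -181*(-1/151) = 181/151 ≈ 1.1987)
E(A) = A² + 219*A
√(E(W) - 37427) = √(181*(219 + 181/151)/151 - 37427) = √((181/151)*(33250/151) - 37427) = √(6018250/22801 - 37427) = √(-847354777/22801) = I*√847354777/151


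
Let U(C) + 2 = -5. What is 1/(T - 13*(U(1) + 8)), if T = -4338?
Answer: -1/4351 ≈ -0.00022983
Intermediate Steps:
U(C) = -7 (U(C) = -2 - 5 = -7)
1/(T - 13*(U(1) + 8)) = 1/(-4338 - 13*(-7 + 8)) = 1/(-4338 - 13*1) = 1/(-4338 - 13) = 1/(-4351) = -1/4351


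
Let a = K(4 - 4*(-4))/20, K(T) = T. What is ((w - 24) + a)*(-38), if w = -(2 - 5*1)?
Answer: 760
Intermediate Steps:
w = 3 (w = -(2 - 5) = -1*(-3) = 3)
a = 1 (a = (4 - 4*(-4))/20 = (4 + 16)*(1/20) = 20*(1/20) = 1)
((w - 24) + a)*(-38) = ((3 - 24) + 1)*(-38) = (-21 + 1)*(-38) = -20*(-38) = 760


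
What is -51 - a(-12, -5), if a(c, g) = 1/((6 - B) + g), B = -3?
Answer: -205/4 ≈ -51.250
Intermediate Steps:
a(c, g) = 1/(9 + g) (a(c, g) = 1/((6 - 1*(-3)) + g) = 1/((6 + 3) + g) = 1/(9 + g))
-51 - a(-12, -5) = -51 - 1/(9 - 5) = -51 - 1/4 = -51 - 1*¼ = -51 - ¼ = -205/4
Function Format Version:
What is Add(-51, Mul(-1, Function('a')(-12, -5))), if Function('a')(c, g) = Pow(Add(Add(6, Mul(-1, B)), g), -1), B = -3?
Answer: Rational(-205, 4) ≈ -51.250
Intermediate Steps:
Function('a')(c, g) = Pow(Add(9, g), -1) (Function('a')(c, g) = Pow(Add(Add(6, Mul(-1, -3)), g), -1) = Pow(Add(Add(6, 3), g), -1) = Pow(Add(9, g), -1))
Add(-51, Mul(-1, Function('a')(-12, -5))) = Add(-51, Mul(-1, Pow(Add(9, -5), -1))) = Add(-51, Mul(-1, Pow(4, -1))) = Add(-51, Mul(-1, Rational(1, 4))) = Add(-51, Rational(-1, 4)) = Rational(-205, 4)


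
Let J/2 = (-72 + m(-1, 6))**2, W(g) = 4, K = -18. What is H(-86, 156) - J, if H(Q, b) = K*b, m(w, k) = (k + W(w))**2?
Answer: -4376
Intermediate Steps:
m(w, k) = (4 + k)**2 (m(w, k) = (k + 4)**2 = (4 + k)**2)
H(Q, b) = -18*b
J = 1568 (J = 2*(-72 + (4 + 6)**2)**2 = 2*(-72 + 10**2)**2 = 2*(-72 + 100)**2 = 2*28**2 = 2*784 = 1568)
H(-86, 156) - J = -18*156 - 1*1568 = -2808 - 1568 = -4376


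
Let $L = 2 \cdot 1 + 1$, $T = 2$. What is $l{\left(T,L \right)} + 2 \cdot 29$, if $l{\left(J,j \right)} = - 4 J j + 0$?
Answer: $34$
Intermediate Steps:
$L = 3$ ($L = 2 + 1 = 3$)
$l{\left(J,j \right)} = - 4 J j$ ($l{\left(J,j \right)} = - 4 J j + 0 = - 4 J j$)
$l{\left(T,L \right)} + 2 \cdot 29 = \left(-4\right) 2 \cdot 3 + 2 \cdot 29 = -24 + 58 = 34$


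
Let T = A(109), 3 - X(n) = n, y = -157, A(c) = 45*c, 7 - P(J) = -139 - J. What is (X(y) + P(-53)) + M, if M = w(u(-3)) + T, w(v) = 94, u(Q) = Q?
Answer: 5252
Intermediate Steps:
P(J) = 146 + J (P(J) = 7 - (-139 - J) = 7 + (139 + J) = 146 + J)
X(n) = 3 - n
T = 4905 (T = 45*109 = 4905)
M = 4999 (M = 94 + 4905 = 4999)
(X(y) + P(-53)) + M = ((3 - 1*(-157)) + (146 - 53)) + 4999 = ((3 + 157) + 93) + 4999 = (160 + 93) + 4999 = 253 + 4999 = 5252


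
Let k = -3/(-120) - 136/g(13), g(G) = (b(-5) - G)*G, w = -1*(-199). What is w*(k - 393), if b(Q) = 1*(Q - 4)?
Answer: -446774303/5720 ≈ -78107.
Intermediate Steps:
b(Q) = -4 + Q (b(Q) = 1*(-4 + Q) = -4 + Q)
w = 199
g(G) = G*(-9 - G) (g(G) = ((-4 - 5) - G)*G = (-9 - G)*G = G*(-9 - G))
k = 2863/5720 (k = -3/(-120) - 136*(-1/(13*(9 + 13))) = -3*(-1/120) - 136/((-1*13*22)) = 1/40 - 136/(-286) = 1/40 - 136*(-1/286) = 1/40 + 68/143 = 2863/5720 ≈ 0.50052)
w*(k - 393) = 199*(2863/5720 - 393) = 199*(-2245097/5720) = -446774303/5720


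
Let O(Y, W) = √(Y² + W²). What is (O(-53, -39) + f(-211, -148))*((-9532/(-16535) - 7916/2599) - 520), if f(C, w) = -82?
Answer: 1841132813744/42974465 - 22452839192*√4330/42974465 ≈ 8462.6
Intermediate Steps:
O(Y, W) = √(W² + Y²)
(O(-53, -39) + f(-211, -148))*((-9532/(-16535) - 7916/2599) - 520) = (√((-39)² + (-53)²) - 82)*((-9532/(-16535) - 7916/2599) - 520) = (√(1521 + 2809) - 82)*((-9532*(-1/16535) - 7916*1/2599) - 520) = (√4330 - 82)*((9532/16535 - 7916/2599) - 520) = (-82 + √4330)*(-106117392/42974465 - 520) = (-82 + √4330)*(-22452839192/42974465) = 1841132813744/42974465 - 22452839192*√4330/42974465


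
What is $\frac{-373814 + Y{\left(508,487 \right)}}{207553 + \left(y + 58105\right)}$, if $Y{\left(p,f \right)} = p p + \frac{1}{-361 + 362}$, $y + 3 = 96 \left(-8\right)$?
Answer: $- \frac{115749}{264887} \approx -0.43698$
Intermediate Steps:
$y = -771$ ($y = -3 + 96 \left(-8\right) = -3 - 768 = -771$)
$Y{\left(p,f \right)} = 1 + p^{2}$ ($Y{\left(p,f \right)} = p^{2} + 1^{-1} = p^{2} + 1 = 1 + p^{2}$)
$\frac{-373814 + Y{\left(508,487 \right)}}{207553 + \left(y + 58105\right)} = \frac{-373814 + \left(1 + 508^{2}\right)}{207553 + \left(-771 + 58105\right)} = \frac{-373814 + \left(1 + 258064\right)}{207553 + 57334} = \frac{-373814 + 258065}{264887} = \left(-115749\right) \frac{1}{264887} = - \frac{115749}{264887}$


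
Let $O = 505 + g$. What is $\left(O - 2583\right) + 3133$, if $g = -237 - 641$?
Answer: $177$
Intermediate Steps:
$g = -878$ ($g = -237 - 641 = -878$)
$O = -373$ ($O = 505 - 878 = -373$)
$\left(O - 2583\right) + 3133 = \left(-373 - 2583\right) + 3133 = -2956 + 3133 = 177$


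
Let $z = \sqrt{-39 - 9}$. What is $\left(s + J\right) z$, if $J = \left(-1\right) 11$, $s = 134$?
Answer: $492 i \sqrt{3} \approx 852.17 i$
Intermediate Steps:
$J = -11$
$z = 4 i \sqrt{3}$ ($z = \sqrt{-48} = 4 i \sqrt{3} \approx 6.9282 i$)
$\left(s + J\right) z = \left(134 - 11\right) 4 i \sqrt{3} = 123 \cdot 4 i \sqrt{3} = 492 i \sqrt{3}$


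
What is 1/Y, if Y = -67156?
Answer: -1/67156 ≈ -1.4891e-5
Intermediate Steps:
1/Y = 1/(-67156) = -1/67156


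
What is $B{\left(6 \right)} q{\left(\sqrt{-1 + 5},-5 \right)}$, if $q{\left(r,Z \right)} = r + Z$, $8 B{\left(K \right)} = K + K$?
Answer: $- \frac{9}{2} \approx -4.5$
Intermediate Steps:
$B{\left(K \right)} = \frac{K}{4}$ ($B{\left(K \right)} = \frac{K + K}{8} = \frac{2 K}{8} = \frac{K}{4}$)
$q{\left(r,Z \right)} = Z + r$
$B{\left(6 \right)} q{\left(\sqrt{-1 + 5},-5 \right)} = \frac{1}{4} \cdot 6 \left(-5 + \sqrt{-1 + 5}\right) = \frac{3 \left(-5 + \sqrt{4}\right)}{2} = \frac{3 \left(-5 + 2\right)}{2} = \frac{3}{2} \left(-3\right) = - \frac{9}{2}$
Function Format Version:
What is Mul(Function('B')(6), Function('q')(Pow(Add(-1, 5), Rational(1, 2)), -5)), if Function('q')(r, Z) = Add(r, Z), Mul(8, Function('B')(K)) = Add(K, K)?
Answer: Rational(-9, 2) ≈ -4.5000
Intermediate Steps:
Function('B')(K) = Mul(Rational(1, 4), K) (Function('B')(K) = Mul(Rational(1, 8), Add(K, K)) = Mul(Rational(1, 8), Mul(2, K)) = Mul(Rational(1, 4), K))
Function('q')(r, Z) = Add(Z, r)
Mul(Function('B')(6), Function('q')(Pow(Add(-1, 5), Rational(1, 2)), -5)) = Mul(Mul(Rational(1, 4), 6), Add(-5, Pow(Add(-1, 5), Rational(1, 2)))) = Mul(Rational(3, 2), Add(-5, Pow(4, Rational(1, 2)))) = Mul(Rational(3, 2), Add(-5, 2)) = Mul(Rational(3, 2), -3) = Rational(-9, 2)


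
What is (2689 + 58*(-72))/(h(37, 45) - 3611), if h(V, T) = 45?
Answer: 1487/3566 ≈ 0.41699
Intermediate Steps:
(2689 + 58*(-72))/(h(37, 45) - 3611) = (2689 + 58*(-72))/(45 - 3611) = (2689 - 4176)/(-3566) = -1487*(-1/3566) = 1487/3566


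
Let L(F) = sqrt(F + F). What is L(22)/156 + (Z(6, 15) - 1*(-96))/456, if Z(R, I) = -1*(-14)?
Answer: 55/228 + sqrt(11)/78 ≈ 0.28375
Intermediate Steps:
Z(R, I) = 14
L(F) = sqrt(2)*sqrt(F) (L(F) = sqrt(2*F) = sqrt(2)*sqrt(F))
L(22)/156 + (Z(6, 15) - 1*(-96))/456 = (sqrt(2)*sqrt(22))/156 + (14 - 1*(-96))/456 = (2*sqrt(11))*(1/156) + (14 + 96)*(1/456) = sqrt(11)/78 + 110*(1/456) = sqrt(11)/78 + 55/228 = 55/228 + sqrt(11)/78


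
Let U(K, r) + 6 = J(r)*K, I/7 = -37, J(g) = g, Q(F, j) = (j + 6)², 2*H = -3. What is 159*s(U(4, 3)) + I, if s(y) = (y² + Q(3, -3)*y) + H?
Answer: 27625/2 ≈ 13813.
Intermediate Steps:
H = -3/2 (H = (½)*(-3) = -3/2 ≈ -1.5000)
Q(F, j) = (6 + j)²
I = -259 (I = 7*(-37) = -259)
U(K, r) = -6 + K*r (U(K, r) = -6 + r*K = -6 + K*r)
s(y) = -3/2 + y² + 9*y (s(y) = (y² + (6 - 3)²*y) - 3/2 = (y² + 3²*y) - 3/2 = (y² + 9*y) - 3/2 = -3/2 + y² + 9*y)
159*s(U(4, 3)) + I = 159*(-3/2 + (-6 + 4*3)² + 9*(-6 + 4*3)) - 259 = 159*(-3/2 + (-6 + 12)² + 9*(-6 + 12)) - 259 = 159*(-3/2 + 6² + 9*6) - 259 = 159*(-3/2 + 36 + 54) - 259 = 159*(177/2) - 259 = 28143/2 - 259 = 27625/2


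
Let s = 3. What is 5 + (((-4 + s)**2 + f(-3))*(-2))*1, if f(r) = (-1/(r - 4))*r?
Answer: 27/7 ≈ 3.8571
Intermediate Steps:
f(r) = -r/(-4 + r) (f(r) = (-1/(-4 + r))*r = -r/(-4 + r))
5 + (((-4 + s)**2 + f(-3))*(-2))*1 = 5 + (((-4 + 3)**2 - 1*(-3)/(-4 - 3))*(-2))*1 = 5 + (((-1)**2 - 1*(-3)/(-7))*(-2))*1 = 5 + ((1 - 1*(-3)*(-1/7))*(-2))*1 = 5 + ((1 - 3/7)*(-2))*1 = 5 + ((4/7)*(-2))*1 = 5 - 8/7*1 = 5 - 8/7 = 27/7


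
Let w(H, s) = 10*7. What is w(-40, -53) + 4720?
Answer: 4790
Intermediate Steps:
w(H, s) = 70
w(-40, -53) + 4720 = 70 + 4720 = 4790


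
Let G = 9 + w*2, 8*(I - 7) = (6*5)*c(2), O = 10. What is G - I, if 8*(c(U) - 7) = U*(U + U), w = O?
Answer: -8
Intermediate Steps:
w = 10
c(U) = 7 + U²/4 (c(U) = 7 + (U*(U + U))/8 = 7 + (U*(2*U))/8 = 7 + (2*U²)/8 = 7 + U²/4)
I = 37 (I = 7 + ((6*5)*(7 + (¼)*2²))/8 = 7 + (30*(7 + (¼)*4))/8 = 7 + (30*(7 + 1))/8 = 7 + (30*8)/8 = 7 + (⅛)*240 = 7 + 30 = 37)
G = 29 (G = 9 + 10*2 = 9 + 20 = 29)
G - I = 29 - 1*37 = 29 - 37 = -8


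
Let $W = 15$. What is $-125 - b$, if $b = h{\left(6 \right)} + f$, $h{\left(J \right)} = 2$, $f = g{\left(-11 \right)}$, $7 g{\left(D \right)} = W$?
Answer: $- \frac{904}{7} \approx -129.14$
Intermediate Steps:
$g{\left(D \right)} = \frac{15}{7}$ ($g{\left(D \right)} = \frac{1}{7} \cdot 15 = \frac{15}{7}$)
$f = \frac{15}{7} \approx 2.1429$
$b = \frac{29}{7}$ ($b = 2 + \frac{15}{7} = \frac{29}{7} \approx 4.1429$)
$-125 - b = -125 - \frac{29}{7} = - \frac{904}{7}$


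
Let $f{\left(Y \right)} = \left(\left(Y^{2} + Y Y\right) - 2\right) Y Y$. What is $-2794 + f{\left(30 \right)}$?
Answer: $1615406$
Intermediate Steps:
$f{\left(Y \right)} = Y^{2} \left(-2 + 2 Y^{2}\right)$ ($f{\left(Y \right)} = \left(\left(Y^{2} + Y^{2}\right) - 2\right) Y Y = \left(2 Y^{2} - 2\right) Y Y = \left(-2 + 2 Y^{2}\right) Y Y = Y \left(-2 + 2 Y^{2}\right) Y = Y^{2} \left(-2 + 2 Y^{2}\right)$)
$-2794 + f{\left(30 \right)} = -2794 + 2 \cdot 30^{2} \left(-1 + 30^{2}\right) = -2794 + 2 \cdot 900 \left(-1 + 900\right) = -2794 + 2 \cdot 900 \cdot 899 = -2794 + 1618200 = 1615406$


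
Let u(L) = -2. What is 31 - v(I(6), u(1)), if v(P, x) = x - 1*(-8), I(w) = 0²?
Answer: 25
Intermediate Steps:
I(w) = 0
v(P, x) = 8 + x (v(P, x) = x + 8 = 8 + x)
31 - v(I(6), u(1)) = 31 - (8 - 2) = 31 - 1*6 = 31 - 6 = 25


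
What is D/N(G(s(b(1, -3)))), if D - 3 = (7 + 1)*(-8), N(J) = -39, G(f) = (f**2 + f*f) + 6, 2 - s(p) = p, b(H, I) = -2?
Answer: 61/39 ≈ 1.5641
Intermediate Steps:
s(p) = 2 - p
G(f) = 6 + 2*f**2 (G(f) = (f**2 + f**2) + 6 = 2*f**2 + 6 = 6 + 2*f**2)
D = -61 (D = 3 + (7 + 1)*(-8) = 3 + 8*(-8) = 3 - 64 = -61)
D/N(G(s(b(1, -3)))) = -61/(-39) = -61*(-1/39) = 61/39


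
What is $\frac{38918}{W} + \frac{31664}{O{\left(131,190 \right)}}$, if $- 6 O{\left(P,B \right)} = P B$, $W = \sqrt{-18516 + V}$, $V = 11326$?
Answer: $- \frac{94992}{12445} - \frac{19459 i \sqrt{7190}}{3595} \approx -7.6329 - 458.97 i$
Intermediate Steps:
$W = i \sqrt{7190}$ ($W = \sqrt{-18516 + 11326} = \sqrt{-7190} = i \sqrt{7190} \approx 84.794 i$)
$O{\left(P,B \right)} = - \frac{B P}{6}$ ($O{\left(P,B \right)} = - \frac{P B}{6} = - \frac{B P}{6}$)
$\frac{38918}{W} + \frac{31664}{O{\left(131,190 \right)}} = \frac{38918}{i \sqrt{7190}} + \frac{31664}{\left(- \frac{1}{6}\right) 190 \cdot 131} = 38918 \left(- \frac{i \sqrt{7190}}{7190}\right) + \frac{31664}{- \frac{12445}{3}} = - \frac{19459 i \sqrt{7190}}{3595} + 31664 \left(- \frac{3}{12445}\right) = - \frac{19459 i \sqrt{7190}}{3595} - \frac{94992}{12445} = - \frac{94992}{12445} - \frac{19459 i \sqrt{7190}}{3595}$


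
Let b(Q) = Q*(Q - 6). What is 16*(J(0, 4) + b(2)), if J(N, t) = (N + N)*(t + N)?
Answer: -128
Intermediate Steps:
J(N, t) = 2*N*(N + t) (J(N, t) = (2*N)*(N + t) = 2*N*(N + t))
b(Q) = Q*(-6 + Q)
16*(J(0, 4) + b(2)) = 16*(2*0*(0 + 4) + 2*(-6 + 2)) = 16*(2*0*4 + 2*(-4)) = 16*(0 - 8) = 16*(-8) = -128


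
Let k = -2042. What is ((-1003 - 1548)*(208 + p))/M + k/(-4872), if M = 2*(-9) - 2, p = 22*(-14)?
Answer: -31070159/2436 ≈ -12755.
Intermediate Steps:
p = -308
M = -20 (M = -18 - 2 = -20)
((-1003 - 1548)*(208 + p))/M + k/(-4872) = ((-1003 - 1548)*(208 - 308))/(-20) - 2042/(-4872) = -2551*(-100)*(-1/20) - 2042*(-1/4872) = 255100*(-1/20) + 1021/2436 = -12755 + 1021/2436 = -31070159/2436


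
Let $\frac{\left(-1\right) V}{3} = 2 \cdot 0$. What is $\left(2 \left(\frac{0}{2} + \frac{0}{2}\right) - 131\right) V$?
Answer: $0$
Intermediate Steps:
$V = 0$ ($V = - 3 \cdot 2 \cdot 0 = \left(-3\right) 0 = 0$)
$\left(2 \left(\frac{0}{2} + \frac{0}{2}\right) - 131\right) V = \left(2 \left(\frac{0}{2} + \frac{0}{2}\right) - 131\right) 0 = \left(2 \left(0 \cdot \frac{1}{2} + 0 \cdot \frac{1}{2}\right) - 131\right) 0 = \left(2 \left(0 + 0\right) - 131\right) 0 = \left(2 \cdot 0 - 131\right) 0 = \left(0 - 131\right) 0 = \left(-131\right) 0 = 0$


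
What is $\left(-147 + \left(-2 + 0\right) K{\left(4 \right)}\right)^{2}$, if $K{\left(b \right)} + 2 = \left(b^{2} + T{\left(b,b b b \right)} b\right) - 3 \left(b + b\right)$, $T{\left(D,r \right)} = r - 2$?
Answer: $388129$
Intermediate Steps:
$T{\left(D,r \right)} = -2 + r$
$K{\left(b \right)} = -2 + b^{2} - 6 b + b \left(-2 + b^{3}\right)$ ($K{\left(b \right)} = -2 - \left(- b^{2} + 3 \left(b + b\right) - \left(-2 + b b b\right) b\right) = -2 - \left(- b^{2} - \left(-2 + b^{2} b\right) b + 3 \cdot 2 b\right) = -2 - \left(- b^{2} + 6 b - \left(-2 + b^{3}\right) b\right) = -2 - \left(- b^{2} + 6 b - b \left(-2 + b^{3}\right)\right) = -2 + \left(b^{2} - 6 b + b \left(-2 + b^{3}\right)\right) = -2 + b^{2} - 6 b + b \left(-2 + b^{3}\right)$)
$\left(-147 + \left(-2 + 0\right) K{\left(4 \right)}\right)^{2} = \left(-147 + \left(-2 + 0\right) \left(-2 + 4^{2} + 4^{4} - 32\right)\right)^{2} = \left(-147 - 2 \left(-2 + 16 + 256 - 32\right)\right)^{2} = \left(-147 - 476\right)^{2} = \left(-623\right)^{2} = 388129$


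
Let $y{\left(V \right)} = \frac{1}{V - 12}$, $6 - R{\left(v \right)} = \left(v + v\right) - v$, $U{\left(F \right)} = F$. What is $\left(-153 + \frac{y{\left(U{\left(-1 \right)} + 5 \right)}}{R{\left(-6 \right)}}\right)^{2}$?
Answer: $\frac{215766721}{9216} \approx 23412.0$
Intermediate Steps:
$R{\left(v \right)} = 6 - v$ ($R{\left(v \right)} = 6 - \left(\left(v + v\right) - v\right) = 6 - \left(2 v - v\right) = 6 - v$)
$y{\left(V \right)} = \frac{1}{-12 + V}$
$\left(-153 + \frac{y{\left(U{\left(-1 \right)} + 5 \right)}}{R{\left(-6 \right)}}\right)^{2} = \left(-153 + \frac{1}{\left(-12 + \left(-1 + 5\right)\right) \left(6 - -6\right)}\right)^{2} = \left(-153 + \frac{1}{\left(-12 + 4\right) \left(6 + 6\right)}\right)^{2} = \left(-153 + \frac{1}{\left(-8\right) 12}\right)^{2} = \left(-153 - \frac{1}{96}\right)^{2} = \left(- \frac{14689}{96}\right)^{2} = \frac{215766721}{9216}$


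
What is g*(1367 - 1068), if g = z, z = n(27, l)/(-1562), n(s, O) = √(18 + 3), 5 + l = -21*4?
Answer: -299*√21/1562 ≈ -0.87720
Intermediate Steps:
l = -89 (l = -5 - 21*4 = -5 - 84 = -89)
n(s, O) = √21
z = -√21/1562 (z = √21/(-1562) = √21*(-1/1562) = -√21/1562 ≈ -0.0029338)
g = -√21/1562 ≈ -0.0029338
g*(1367 - 1068) = (-√21/1562)*(1367 - 1068) = -√21/1562*299 = -299*√21/1562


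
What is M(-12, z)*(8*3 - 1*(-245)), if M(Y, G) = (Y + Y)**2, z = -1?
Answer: 154944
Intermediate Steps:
M(Y, G) = 4*Y**2 (M(Y, G) = (2*Y)**2 = 4*Y**2)
M(-12, z)*(8*3 - 1*(-245)) = (4*(-12)**2)*(8*3 - 1*(-245)) = (4*144)*(24 + 245) = 576*269 = 154944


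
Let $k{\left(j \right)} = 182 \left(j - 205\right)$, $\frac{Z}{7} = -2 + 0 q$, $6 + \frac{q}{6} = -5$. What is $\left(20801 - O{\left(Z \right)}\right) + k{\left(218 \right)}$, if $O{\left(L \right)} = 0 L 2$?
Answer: $23167$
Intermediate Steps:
$q = -66$ ($q = -36 + 6 \left(-5\right) = -36 - 30 = -66$)
$Z = -14$ ($Z = 7 \left(-2 + 0 \left(-66\right)\right) = 7 \left(-2 + 0\right) = 7 \left(-2\right) = -14$)
$O{\left(L \right)} = 0$ ($O{\left(L \right)} = 0 \cdot 2 = 0$)
$k{\left(j \right)} = -37310 + 182 j$ ($k{\left(j \right)} = 182 \left(-205 + j\right) = -37310 + 182 j$)
$\left(20801 - O{\left(Z \right)}\right) + k{\left(218 \right)} = \left(20801 - 0\right) + \left(-37310 + 182 \cdot 218\right) = \left(20801 + 0\right) + \left(-37310 + 39676\right) = 20801 + 2366 = 23167$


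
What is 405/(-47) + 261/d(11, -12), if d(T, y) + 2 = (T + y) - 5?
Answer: -15507/376 ≈ -41.242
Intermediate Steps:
d(T, y) = -7 + T + y (d(T, y) = -2 + ((T + y) - 5) = -2 + (-5 + T + y) = -7 + T + y)
405/(-47) + 261/d(11, -12) = 405/(-47) + 261/(-7 + 11 - 12) = 405*(-1/47) + 261/(-8) = -405/47 + 261*(-⅛) = -405/47 - 261/8 = -15507/376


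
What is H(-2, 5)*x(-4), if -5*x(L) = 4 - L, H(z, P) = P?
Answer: -8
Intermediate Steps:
x(L) = -4/5 + L/5 (x(L) = -(4 - L)/5 = -4/5 + L/5)
H(-2, 5)*x(-4) = 5*(-4/5 + (1/5)*(-4)) = 5*(-4/5 - 4/5) = 5*(-8/5) = -8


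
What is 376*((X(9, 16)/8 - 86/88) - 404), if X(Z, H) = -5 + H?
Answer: -1669299/11 ≈ -1.5175e+5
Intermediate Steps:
376*((X(9, 16)/8 - 86/88) - 404) = 376*(((-5 + 16)/8 - 86/88) - 404) = 376*((11*(1/8) - 86*1/88) - 404) = 376*((11/8 - 43/44) - 404) = 376*(35/88 - 404) = 376*(-35517/88) = -1669299/11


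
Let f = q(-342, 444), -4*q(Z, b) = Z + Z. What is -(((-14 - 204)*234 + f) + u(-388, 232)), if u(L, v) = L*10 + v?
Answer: 54489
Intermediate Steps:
q(Z, b) = -Z/2 (q(Z, b) = -(Z + Z)/4 = -Z/2)
f = 171 (f = -½*(-342) = 171)
u(L, v) = v + 10*L (u(L, v) = 10*L + v = v + 10*L)
-(((-14 - 204)*234 + f) + u(-388, 232)) = -(((-14 - 204)*234 + 171) + (232 + 10*(-388))) = -((-218*234 + 171) + (232 - 3880)) = -((-51012 + 171) - 3648) = -(-50841 - 3648) = -1*(-54489) = 54489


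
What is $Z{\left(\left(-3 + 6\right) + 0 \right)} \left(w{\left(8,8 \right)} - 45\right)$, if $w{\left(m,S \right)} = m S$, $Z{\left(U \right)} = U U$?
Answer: $171$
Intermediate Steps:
$Z{\left(U \right)} = U^{2}$
$w{\left(m,S \right)} = S m$
$Z{\left(\left(-3 + 6\right) + 0 \right)} \left(w{\left(8,8 \right)} - 45\right) = \left(\left(-3 + 6\right) + 0\right)^{2} \left(8 \cdot 8 - 45\right) = \left(3 + 0\right)^{2} \left(64 - 45\right) = 3^{2} \cdot 19 = 9 \cdot 19 = 171$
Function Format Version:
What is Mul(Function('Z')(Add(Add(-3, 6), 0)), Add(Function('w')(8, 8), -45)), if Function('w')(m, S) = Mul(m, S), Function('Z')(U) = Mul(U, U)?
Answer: 171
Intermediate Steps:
Function('Z')(U) = Pow(U, 2)
Function('w')(m, S) = Mul(S, m)
Mul(Function('Z')(Add(Add(-3, 6), 0)), Add(Function('w')(8, 8), -45)) = Mul(Pow(Add(Add(-3, 6), 0), 2), Add(Mul(8, 8), -45)) = Mul(Pow(Add(3, 0), 2), Add(64, -45)) = Mul(Pow(3, 2), 19) = Mul(9, 19) = 171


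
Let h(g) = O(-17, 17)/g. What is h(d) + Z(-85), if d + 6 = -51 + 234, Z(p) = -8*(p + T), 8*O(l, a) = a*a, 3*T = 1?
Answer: 959393/1416 ≈ 677.54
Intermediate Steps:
T = ⅓ (T = (⅓)*1 = ⅓ ≈ 0.33333)
O(l, a) = a²/8 (O(l, a) = (a*a)/8 = a²/8)
Z(p) = -8/3 - 8*p (Z(p) = -8*(p + ⅓) = -8*(⅓ + p) = -8/3 - 8*p)
d = 177 (d = -6 + (-51 + 234) = -6 + 183 = 177)
h(g) = 289/(8*g) (h(g) = ((⅛)*17²)/g = ((⅛)*289)/g = 289/(8*g))
h(d) + Z(-85) = (289/8)/177 + (-8/3 - 8*(-85)) = (289/8)*(1/177) + (-8/3 + 680) = 289/1416 + 2032/3 = 959393/1416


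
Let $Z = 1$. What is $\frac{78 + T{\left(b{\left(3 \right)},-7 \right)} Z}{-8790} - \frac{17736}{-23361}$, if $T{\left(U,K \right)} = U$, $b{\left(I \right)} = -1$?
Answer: $\frac{51366881}{68447730} \approx 0.75045$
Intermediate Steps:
$\frac{78 + T{\left(b{\left(3 \right)},-7 \right)} Z}{-8790} - \frac{17736}{-23361} = \frac{78 - 1}{-8790} - \frac{17736}{-23361} = \left(78 - 1\right) \left(- \frac{1}{8790}\right) - - \frac{5912}{7787} = 77 \left(- \frac{1}{8790}\right) + \frac{5912}{7787} = - \frac{77}{8790} + \frac{5912}{7787} = \frac{51366881}{68447730}$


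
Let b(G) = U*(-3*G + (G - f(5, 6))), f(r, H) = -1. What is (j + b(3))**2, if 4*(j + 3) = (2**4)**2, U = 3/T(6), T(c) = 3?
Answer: 3136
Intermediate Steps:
U = 1 (U = 3/3 = 3*(1/3) = 1)
b(G) = 1 - 2*G (b(G) = 1*(-3*G + (G - 1*(-1))) = 1*(-3*G + (G + 1)) = 1*(-3*G + (1 + G)) = 1*(1 - 2*G) = 1 - 2*G)
j = 61 (j = -3 + (2**4)**2/4 = -3 + (1/4)*16**2 = -3 + (1/4)*256 = -3 + 64 = 61)
(j + b(3))**2 = (61 + (1 - 2*3))**2 = (61 + (1 - 6))**2 = (61 - 5)**2 = 56**2 = 3136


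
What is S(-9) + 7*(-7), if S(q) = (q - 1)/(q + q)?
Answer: -436/9 ≈ -48.444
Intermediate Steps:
S(q) = (-1 + q)/(2*q) (S(q) = (-1 + q)/((2*q)) = (-1 + q)*(1/(2*q)) = (-1 + q)/(2*q))
S(-9) + 7*(-7) = (1/2)*(-1 - 9)/(-9) + 7*(-7) = (1/2)*(-1/9)*(-10) - 49 = 5/9 - 49 = -436/9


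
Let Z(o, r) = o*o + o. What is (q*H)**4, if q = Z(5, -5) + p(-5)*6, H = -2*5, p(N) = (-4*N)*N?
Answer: 1055600100000000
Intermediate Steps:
Z(o, r) = o + o**2 (Z(o, r) = o**2 + o = o + o**2)
p(N) = -4*N**2
H = -10
q = -570 (q = 5*(1 + 5) - 4*(-5)**2*6 = 5*6 - 4*25*6 = 30 - 100*6 = 30 - 600 = -570)
(q*H)**4 = (-570*(-10))**4 = 5700**4 = 1055600100000000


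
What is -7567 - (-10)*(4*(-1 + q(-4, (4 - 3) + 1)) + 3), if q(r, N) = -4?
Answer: -7737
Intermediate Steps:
-7567 - (-10)*(4*(-1 + q(-4, (4 - 3) + 1)) + 3) = -7567 - (-10)*(4*(-1 - 4) + 3) = -7567 - (-10)*(4*(-5) + 3) = -7567 - (-10)*(-20 + 3) = -7567 - (-10)*(-17) = -7567 - 1*170 = -7567 - 170 = -7737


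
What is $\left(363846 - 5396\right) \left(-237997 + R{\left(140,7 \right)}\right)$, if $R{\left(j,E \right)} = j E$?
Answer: $-84958743650$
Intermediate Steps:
$R{\left(j,E \right)} = E j$
$\left(363846 - 5396\right) \left(-237997 + R{\left(140,7 \right)}\right) = \left(363846 - 5396\right) \left(-237997 + 7 \cdot 140\right) = 358450 \left(-237997 + 980\right) = 358450 \left(-237017\right) = -84958743650$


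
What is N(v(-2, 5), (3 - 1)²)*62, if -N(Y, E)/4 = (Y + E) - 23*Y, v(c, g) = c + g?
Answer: 15376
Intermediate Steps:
N(Y, E) = -4*E + 88*Y (N(Y, E) = -4*((Y + E) - 23*Y) = -4*((E + Y) - 23*Y) = -4*(E - 22*Y) = -4*E + 88*Y)
N(v(-2, 5), (3 - 1)²)*62 = (-4*(3 - 1)² + 88*(-2 + 5))*62 = (-4*2² + 88*3)*62 = (-4*4 + 264)*62 = (-16 + 264)*62 = 248*62 = 15376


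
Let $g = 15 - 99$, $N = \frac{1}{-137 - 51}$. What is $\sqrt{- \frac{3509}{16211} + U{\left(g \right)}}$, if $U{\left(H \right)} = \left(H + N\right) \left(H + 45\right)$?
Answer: $\frac{\sqrt{9045280131485}}{52546} \approx 57.236$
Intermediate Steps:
$N = - \frac{1}{188}$ ($N = \frac{1}{-188} = - \frac{1}{188} \approx -0.0053191$)
$g = -84$
$U{\left(H \right)} = \left(45 + H\right) \left(- \frac{1}{188} + H\right)$ ($U{\left(H \right)} = \left(H - \frac{1}{188}\right) \left(H + 45\right) = \left(- \frac{1}{188} + H\right) \left(45 + H\right) = \left(45 + H\right) \left(- \frac{1}{188} + H\right)$)
$\sqrt{- \frac{3509}{16211} + U{\left(g \right)}} = \sqrt{- \frac{3509}{16211} + \left(- \frac{45}{188} + \left(-84\right)^{2} + \frac{8459}{188} \left(-84\right)\right)} = \sqrt{\left(-3509\right) \frac{1}{16211} - - \frac{615927}{188}} = \sqrt{- \frac{121}{559} + \frac{615927}{188}} = \sqrt{\frac{344280445}{105092}} = \frac{\sqrt{9045280131485}}{52546}$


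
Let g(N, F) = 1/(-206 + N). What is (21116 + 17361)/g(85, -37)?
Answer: -4655717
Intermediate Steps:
(21116 + 17361)/g(85, -37) = (21116 + 17361)/(1/(-206 + 85)) = 38477/(1/(-121)) = 38477/(-1/121) = 38477*(-121) = -4655717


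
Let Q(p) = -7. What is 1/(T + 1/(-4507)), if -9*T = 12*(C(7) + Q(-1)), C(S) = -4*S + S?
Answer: 13521/504781 ≈ 0.026786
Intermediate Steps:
C(S) = -3*S
T = 112/3 (T = -4*(-3*7 - 7)/3 = -4*(-21 - 7)/3 = -4*(-28)/3 = -⅑*(-336) = 112/3 ≈ 37.333)
1/(T + 1/(-4507)) = 1/(112/3 + 1/(-4507)) = 1/(112/3 - 1/4507) = 1/(504781/13521) = 13521/504781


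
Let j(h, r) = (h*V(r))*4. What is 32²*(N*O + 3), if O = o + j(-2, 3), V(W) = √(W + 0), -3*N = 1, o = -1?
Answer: 10240/3 + 8192*√3/3 ≈ 8143.0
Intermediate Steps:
N = -⅓ (N = -⅓*1 = -⅓ ≈ -0.33333)
V(W) = √W
j(h, r) = 4*h*√r (j(h, r) = (h*√r)*4 = 4*h*√r)
O = -1 - 8*√3 (O = -1 + 4*(-2)*√3 = -1 - 8*√3 ≈ -14.856)
32²*(N*O + 3) = 32²*(-(-1 - 8*√3)/3 + 3) = 1024*((⅓ + 8*√3/3) + 3) = 1024*(10/3 + 8*√3/3) = 10240/3 + 8192*√3/3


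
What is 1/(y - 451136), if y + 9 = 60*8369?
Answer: 1/50995 ≈ 1.9610e-5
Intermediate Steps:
y = 502131 (y = -9 + 60*8369 = -9 + 502140 = 502131)
1/(y - 451136) = 1/(502131 - 451136) = 1/50995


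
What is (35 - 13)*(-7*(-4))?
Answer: 616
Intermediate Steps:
(35 - 13)*(-7*(-4)) = 22*28 = 616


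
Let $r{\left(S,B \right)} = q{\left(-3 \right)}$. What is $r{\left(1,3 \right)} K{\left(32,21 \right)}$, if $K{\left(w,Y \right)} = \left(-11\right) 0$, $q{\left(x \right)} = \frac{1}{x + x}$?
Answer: $0$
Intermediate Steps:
$q{\left(x \right)} = \frac{1}{2 x}$
$r{\left(S,B \right)} = - \frac{1}{6}$ ($r{\left(S,B \right)} = \frac{1}{2 \left(-3\right)} = \frac{1}{2} \left(- \frac{1}{3}\right) = - \frac{1}{6}$)
$K{\left(w,Y \right)} = 0$
$r{\left(1,3 \right)} K{\left(32,21 \right)} = \left(- \frac{1}{6}\right) 0 = 0$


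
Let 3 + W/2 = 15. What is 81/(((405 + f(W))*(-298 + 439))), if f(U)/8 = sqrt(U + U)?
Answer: 3645/2521597 - 288*sqrt(3)/2521597 ≈ 0.0012477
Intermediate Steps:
W = 24 (W = -6 + 2*15 = -6 + 30 = 24)
f(U) = 8*sqrt(2)*sqrt(U) (f(U) = 8*sqrt(U + U) = 8*sqrt(2*U) = 8*(sqrt(2)*sqrt(U)) = 8*sqrt(2)*sqrt(U))
81/(((405 + f(W))*(-298 + 439))) = 81/(((405 + 8*sqrt(2)*sqrt(24))*(-298 + 439))) = 81/(((405 + 8*sqrt(2)*(2*sqrt(6)))*141)) = 81/(((405 + 32*sqrt(3))*141)) = 81/(57105 + 4512*sqrt(3))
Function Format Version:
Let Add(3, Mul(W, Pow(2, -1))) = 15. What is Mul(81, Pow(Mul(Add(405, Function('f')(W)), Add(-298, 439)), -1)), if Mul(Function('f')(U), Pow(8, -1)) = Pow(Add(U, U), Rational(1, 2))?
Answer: Add(Rational(3645, 2521597), Mul(Rational(-288, 2521597), Pow(3, Rational(1, 2)))) ≈ 0.0012477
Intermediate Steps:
W = 24 (W = Add(-6, Mul(2, 15)) = Add(-6, 30) = 24)
Function('f')(U) = Mul(8, Pow(2, Rational(1, 2)), Pow(U, Rational(1, 2))) (Function('f')(U) = Mul(8, Pow(Add(U, U), Rational(1, 2))) = Mul(8, Pow(Mul(2, U), Rational(1, 2))) = Mul(8, Mul(Pow(2, Rational(1, 2)), Pow(U, Rational(1, 2)))) = Mul(8, Pow(2, Rational(1, 2)), Pow(U, Rational(1, 2))))
Mul(81, Pow(Mul(Add(405, Function('f')(W)), Add(-298, 439)), -1)) = Mul(81, Pow(Mul(Add(405, Mul(8, Pow(2, Rational(1, 2)), Pow(24, Rational(1, 2)))), Add(-298, 439)), -1)) = Mul(81, Pow(Mul(Add(405, Mul(8, Pow(2, Rational(1, 2)), Mul(2, Pow(6, Rational(1, 2))))), 141), -1)) = Mul(81, Pow(Mul(Add(405, Mul(32, Pow(3, Rational(1, 2)))), 141), -1)) = Mul(81, Pow(Add(57105, Mul(4512, Pow(3, Rational(1, 2)))), -1))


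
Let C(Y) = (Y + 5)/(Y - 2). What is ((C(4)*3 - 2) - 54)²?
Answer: 7225/4 ≈ 1806.3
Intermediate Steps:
C(Y) = (5 + Y)/(-2 + Y)
((C(4)*3 - 2) - 54)² = ((((5 + 4)/(-2 + 4))*3 - 2) - 54)² = (((9/2)*3 - 2) - 54)² = ((27/2 - 2) - 54)² = (23/2 - 54)² = (-85/2)² = 7225/4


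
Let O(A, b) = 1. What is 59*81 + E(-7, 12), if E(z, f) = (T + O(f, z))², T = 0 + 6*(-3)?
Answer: 5068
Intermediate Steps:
T = -18 (T = 0 - 18 = -18)
E(z, f) = 289 (E(z, f) = (-18 + 1)² = (-17)² = 289)
59*81 + E(-7, 12) = 59*81 + 289 = 4779 + 289 = 5068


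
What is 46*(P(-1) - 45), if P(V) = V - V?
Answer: -2070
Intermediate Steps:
P(V) = 0
46*(P(-1) - 45) = 46*(0 - 45) = 46*(-45) = -2070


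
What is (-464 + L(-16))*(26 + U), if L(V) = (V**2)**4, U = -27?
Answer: -4294966832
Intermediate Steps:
L(V) = V**8
(-464 + L(-16))*(26 + U) = (-464 + (-16)**8)*(26 - 27) = (-464 + 4294967296)*(-1) = 4294966832*(-1) = -4294966832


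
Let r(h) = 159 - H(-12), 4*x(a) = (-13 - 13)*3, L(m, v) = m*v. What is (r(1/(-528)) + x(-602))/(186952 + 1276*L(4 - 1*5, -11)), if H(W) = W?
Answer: 101/133992 ≈ 0.00075378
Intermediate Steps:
x(a) = -39/2 (x(a) = ((-13 - 13)*3)/4 = (-26*3)/4 = (1/4)*(-78) = -39/2)
r(h) = 171 (r(h) = 159 - 1*(-12) = 159 + 12 = 171)
(r(1/(-528)) + x(-602))/(186952 + 1276*L(4 - 1*5, -11)) = (171 - 39/2)/(186952 + 1276*((4 - 1*5)*(-11))) = 303/(2*(186952 + 1276*((4 - 5)*(-11)))) = 303/(2*(186952 + 1276*(-1*(-11)))) = 303/(2*(186952 + 1276*11)) = 303/(2*(186952 + 14036)) = (303/2)/200988 = (303/2)*(1/200988) = 101/133992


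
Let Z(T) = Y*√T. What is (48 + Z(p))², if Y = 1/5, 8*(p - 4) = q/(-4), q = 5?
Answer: (1920 + √246)²/1600 ≈ 2341.8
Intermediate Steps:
p = 123/32 (p = 4 + (5/(-4))/8 = 4 + (5*(-¼))/8 = 4 + (⅛)*(-5/4) = 4 - 5/32 = 123/32 ≈ 3.8438)
Y = ⅕ (Y = 1*(⅕) = ⅕ ≈ 0.20000)
Z(T) = √T/5
(48 + Z(p))² = (48 + √(123/32)/5)² = (48 + (√246/8)/5)² = (48 + √246/40)²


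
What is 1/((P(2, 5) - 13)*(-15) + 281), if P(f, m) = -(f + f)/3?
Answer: 1/496 ≈ 0.0020161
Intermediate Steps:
P(f, m) = -2*f/3 (P(f, m) = -2*f*(⅓) = -2*f/3)
1/((P(2, 5) - 13)*(-15) + 281) = 1/((-⅔*2 - 13)*(-15) + 281) = 1/((-4/3 - 13)*(-15) + 281) = 1/(-43/3*(-15) + 281) = 1/(215 + 281) = 1/496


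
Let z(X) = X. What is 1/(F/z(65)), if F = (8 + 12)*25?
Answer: 13/100 ≈ 0.13000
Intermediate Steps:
F = 500 (F = 20*25 = 500)
1/(F/z(65)) = 1/(500/65) = 1/(500*(1/65)) = 1/(100/13) = 13/100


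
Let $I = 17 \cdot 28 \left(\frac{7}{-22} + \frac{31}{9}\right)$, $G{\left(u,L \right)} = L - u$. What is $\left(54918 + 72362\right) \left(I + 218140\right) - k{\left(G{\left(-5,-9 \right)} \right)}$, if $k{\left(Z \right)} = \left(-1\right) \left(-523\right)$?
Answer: $\frac{2767472153183}{99} \approx 2.7954 \cdot 10^{10}$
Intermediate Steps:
$k{\left(Z \right)} = 523$
$I = \frac{147322}{99}$ ($I = 476 \left(7 \left(- \frac{1}{22}\right) + 31 \cdot \frac{1}{9}\right) = 476 \left(- \frac{7}{22} + \frac{31}{9}\right) = 476 \cdot \frac{619}{198} = \frac{147322}{99} \approx 1488.1$)
$\left(54918 + 72362\right) \left(I + 218140\right) - k{\left(G{\left(-5,-9 \right)} \right)} = \left(54918 + 72362\right) \left(\frac{147322}{99} + 218140\right) - 523 = 127280 \cdot \frac{21743182}{99} - 523 = \frac{2767472204960}{99} - 523 = \frac{2767472153183}{99}$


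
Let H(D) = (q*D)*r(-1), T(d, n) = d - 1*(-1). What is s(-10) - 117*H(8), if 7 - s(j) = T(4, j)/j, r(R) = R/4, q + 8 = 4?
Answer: -1857/2 ≈ -928.50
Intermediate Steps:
q = -4 (q = -8 + 4 = -4)
T(d, n) = 1 + d (T(d, n) = d + 1 = 1 + d)
r(R) = R/4 (r(R) = R*(¼) = R/4)
s(j) = 7 - 5/j (s(j) = 7 - (1 + 4)/j = 7 - 5/j)
H(D) = D (H(D) = (-4*D)*((¼)*(-1)) = -4*D*(-¼) = D)
s(-10) - 117*H(8) = (7 - 5/(-10)) - 117*8 = (7 - 5*(-⅒)) - 936 = (7 + ½) - 936 = 15/2 - 936 = -1857/2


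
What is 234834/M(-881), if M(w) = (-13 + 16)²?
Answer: 78278/3 ≈ 26093.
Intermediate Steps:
M(w) = 9 (M(w) = 3² = 9)
234834/M(-881) = 234834/9 = 234834*(⅑) = 78278/3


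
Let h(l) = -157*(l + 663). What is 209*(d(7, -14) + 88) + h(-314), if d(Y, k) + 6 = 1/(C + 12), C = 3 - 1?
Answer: -526961/14 ≈ -37640.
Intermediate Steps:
C = 2
d(Y, k) = -83/14 (d(Y, k) = -6 + 1/(2 + 12) = -6 + 1/14 = -83/14)
h(l) = -104091 - 157*l (h(l) = -157*(663 + l) = -104091 - 157*l)
209*(d(7, -14) + 88) + h(-314) = 209*(-83/14 + 88) + (-104091 - 157*(-314)) = 209*(1149/14) + (-104091 + 49298) = 240141/14 - 54793 = -526961/14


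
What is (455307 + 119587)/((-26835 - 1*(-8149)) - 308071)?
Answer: -574894/326757 ≈ -1.7594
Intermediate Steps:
(455307 + 119587)/((-26835 - 1*(-8149)) - 308071) = 574894/((-26835 + 8149) - 308071) = 574894/(-18686 - 308071) = 574894/(-326757) = 574894*(-1/326757) = -574894/326757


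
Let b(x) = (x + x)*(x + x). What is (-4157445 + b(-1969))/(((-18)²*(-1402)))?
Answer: -11350399/454248 ≈ -24.987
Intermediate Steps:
b(x) = 4*x² (b(x) = (2*x)*(2*x) = 4*x²)
(-4157445 + b(-1969))/(((-18)²*(-1402))) = (-4157445 + 4*(-1969)²)/(((-18)²*(-1402))) = (-4157445 + 4*3876961)/((324*(-1402))) = (-4157445 + 15507844)/(-454248) = 11350399*(-1/454248) = -11350399/454248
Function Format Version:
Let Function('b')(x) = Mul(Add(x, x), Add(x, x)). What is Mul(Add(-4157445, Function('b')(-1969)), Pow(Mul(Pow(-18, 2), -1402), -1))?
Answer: Rational(-11350399, 454248) ≈ -24.987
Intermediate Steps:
Function('b')(x) = Mul(4, Pow(x, 2)) (Function('b')(x) = Mul(Mul(2, x), Mul(2, x)) = Mul(4, Pow(x, 2)))
Mul(Add(-4157445, Function('b')(-1969)), Pow(Mul(Pow(-18, 2), -1402), -1)) = Mul(Add(-4157445, Mul(4, Pow(-1969, 2))), Pow(Mul(Pow(-18, 2), -1402), -1)) = Mul(Add(-4157445, Mul(4, 3876961)), Pow(Mul(324, -1402), -1)) = Mul(Add(-4157445, 15507844), Pow(-454248, -1)) = Mul(11350399, Rational(-1, 454248)) = Rational(-11350399, 454248)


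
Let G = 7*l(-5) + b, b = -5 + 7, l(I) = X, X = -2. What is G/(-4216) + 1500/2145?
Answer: 105829/150722 ≈ 0.70215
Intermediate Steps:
l(I) = -2
b = 2
G = -12 (G = 7*(-2) + 2 = -14 + 2 = -12)
G/(-4216) + 1500/2145 = -12/(-4216) + 1500/2145 = -12*(-1/4216) + 1500*(1/2145) = 3/1054 + 100/143 = 105829/150722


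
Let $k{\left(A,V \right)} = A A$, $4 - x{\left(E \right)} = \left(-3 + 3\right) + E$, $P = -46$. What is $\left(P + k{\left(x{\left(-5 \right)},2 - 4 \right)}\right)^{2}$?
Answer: $1225$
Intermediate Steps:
$x{\left(E \right)} = 4 - E$ ($x{\left(E \right)} = 4 - \left(\left(-3 + 3\right) + E\right) = 4 - \left(0 + E\right) = 4 - E$)
$k{\left(A,V \right)} = A^{2}$
$\left(P + k{\left(x{\left(-5 \right)},2 - 4 \right)}\right)^{2} = \left(-46 + \left(4 - -5\right)^{2}\right)^{2} = \left(-46 + \left(4 + 5\right)^{2}\right)^{2} = \left(-46 + 9^{2}\right)^{2} = \left(-46 + 81\right)^{2} = 35^{2} = 1225$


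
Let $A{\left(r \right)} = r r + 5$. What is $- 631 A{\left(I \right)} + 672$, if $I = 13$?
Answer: $-109122$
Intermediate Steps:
$A{\left(r \right)} = 5 + r^{2}$ ($A{\left(r \right)} = r^{2} + 5 = 5 + r^{2}$)
$- 631 A{\left(I \right)} + 672 = - 631 \left(5 + 13^{2}\right) + 672 = - 631 \left(5 + 169\right) + 672 = \left(-631\right) 174 + 672 = -109794 + 672 = -109122$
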